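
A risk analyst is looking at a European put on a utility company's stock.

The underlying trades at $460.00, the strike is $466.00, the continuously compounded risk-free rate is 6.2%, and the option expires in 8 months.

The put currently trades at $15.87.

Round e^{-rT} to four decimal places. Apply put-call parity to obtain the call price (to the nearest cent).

$28.74

e^(−rT) = e^(−0.062·0.6667) = 0.9595
Put-call parity: C − P = S − K·e^(−rT) = 460 − 466·0.9595 = 460 − 447.1270 = 12.8730
C = P + (C − P) = 15.87 + (12.8730) = 28.7430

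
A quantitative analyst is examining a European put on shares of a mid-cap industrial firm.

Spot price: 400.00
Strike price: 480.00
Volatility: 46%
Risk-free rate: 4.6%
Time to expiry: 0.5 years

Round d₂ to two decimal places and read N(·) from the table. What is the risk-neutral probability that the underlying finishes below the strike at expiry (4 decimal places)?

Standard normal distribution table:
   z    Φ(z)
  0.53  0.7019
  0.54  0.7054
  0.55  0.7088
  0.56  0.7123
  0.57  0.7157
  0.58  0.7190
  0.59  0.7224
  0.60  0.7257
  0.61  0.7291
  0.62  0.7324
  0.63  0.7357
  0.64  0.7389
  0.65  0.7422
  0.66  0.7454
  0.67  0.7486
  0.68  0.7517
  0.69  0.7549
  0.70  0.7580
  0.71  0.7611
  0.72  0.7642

σ√T = 0.46·√0.5 = 0.3253
d₁ = [ln(400/480) + (0.046 + ½·0.46²)·0.5] / (σ√T) = (-0.1823 + 0.0759) / 0.3253 = -0.3272 ⇒ -0.33
d₂ = -0.3272 − 0.3253 = -0.6524 ⇒ -0.65
Pr(exercise) under Q = N(−d₂) = N(0.65) = 0.7422

0.7422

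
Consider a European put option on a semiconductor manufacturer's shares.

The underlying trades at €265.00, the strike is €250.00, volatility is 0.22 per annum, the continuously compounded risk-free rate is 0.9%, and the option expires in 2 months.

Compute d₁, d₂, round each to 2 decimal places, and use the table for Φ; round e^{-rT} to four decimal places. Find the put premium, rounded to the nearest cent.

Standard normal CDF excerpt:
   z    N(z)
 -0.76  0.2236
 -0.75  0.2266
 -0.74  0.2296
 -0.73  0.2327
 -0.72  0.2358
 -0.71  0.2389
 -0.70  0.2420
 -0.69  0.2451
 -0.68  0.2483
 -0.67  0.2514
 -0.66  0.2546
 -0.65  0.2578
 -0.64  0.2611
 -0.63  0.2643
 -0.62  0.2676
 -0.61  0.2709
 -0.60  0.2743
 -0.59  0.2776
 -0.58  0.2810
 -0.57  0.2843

€3.49

σ√T = 0.22 × 0.4082 = 0.0898
d₁ = [ln(265/250) + (0.009 + ½·0.22²)·0.1667] / (σ√T) = (0.0583 + 0.0055) / 0.0898 = 0.7104 ≈ 0.71
d₂ = 0.7104 − 0.0898 = 0.6206 ≈ 0.62
exp(−rT) = exp(−0.009·0.1667) = 0.9985
N(−d₂) = N(-0.62) = 0.2676;  N(−d₁) = N(-0.71) = 0.2389
P = 250·0.9985·0.2676 − 265·0.2389 = 66.7996 − 63.3085 = 3.4911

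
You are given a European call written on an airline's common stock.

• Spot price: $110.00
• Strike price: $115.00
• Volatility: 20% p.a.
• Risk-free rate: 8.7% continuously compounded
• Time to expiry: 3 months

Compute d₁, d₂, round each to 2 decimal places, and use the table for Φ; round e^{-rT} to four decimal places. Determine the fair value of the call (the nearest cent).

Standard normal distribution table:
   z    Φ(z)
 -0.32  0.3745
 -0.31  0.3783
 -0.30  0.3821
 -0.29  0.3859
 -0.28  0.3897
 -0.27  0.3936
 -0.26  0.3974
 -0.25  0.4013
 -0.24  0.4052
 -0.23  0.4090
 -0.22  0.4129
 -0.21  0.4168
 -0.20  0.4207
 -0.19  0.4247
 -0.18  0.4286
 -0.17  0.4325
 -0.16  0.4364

T = 0.25;  σ√T = 0.1000
d₁ = [ln(110/115) + (0.087 + 0.2²/2)·0.25] / 0.1000 = [-0.0445 + 0.0267] / 0.1000 = -0.1770 ⇒ -0.18
d₂ = d₁ − σ√T = -0.1770 − 0.1000 = -0.2770 ⇒ -0.28
exp(−rT) = exp(−0.087·0.25) = 0.9785
C = 110·N(-0.18) − 115·0.9785·N(-0.28) = 110·0.4286 − 115·0.9785·0.3897 = 47.1460 − 43.8520 = 3.2940

$3.29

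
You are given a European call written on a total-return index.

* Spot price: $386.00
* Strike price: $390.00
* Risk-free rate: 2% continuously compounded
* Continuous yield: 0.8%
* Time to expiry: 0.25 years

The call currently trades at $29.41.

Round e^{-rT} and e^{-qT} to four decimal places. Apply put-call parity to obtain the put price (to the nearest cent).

$32.23

e^(−qT) = e^(−0.008·0.25) = 0.9980;  e^(−rT) = e^(−0.02·0.25) = 0.9950
Put-call parity: C − P = S·e^(−qT) − K·e^(−rT) = 386·0.9980 − 390·0.9950 = 385.2280 − 388.0500 = -2.8220
P = C − (C − P) = 29.41 − (-2.8220) = 32.2320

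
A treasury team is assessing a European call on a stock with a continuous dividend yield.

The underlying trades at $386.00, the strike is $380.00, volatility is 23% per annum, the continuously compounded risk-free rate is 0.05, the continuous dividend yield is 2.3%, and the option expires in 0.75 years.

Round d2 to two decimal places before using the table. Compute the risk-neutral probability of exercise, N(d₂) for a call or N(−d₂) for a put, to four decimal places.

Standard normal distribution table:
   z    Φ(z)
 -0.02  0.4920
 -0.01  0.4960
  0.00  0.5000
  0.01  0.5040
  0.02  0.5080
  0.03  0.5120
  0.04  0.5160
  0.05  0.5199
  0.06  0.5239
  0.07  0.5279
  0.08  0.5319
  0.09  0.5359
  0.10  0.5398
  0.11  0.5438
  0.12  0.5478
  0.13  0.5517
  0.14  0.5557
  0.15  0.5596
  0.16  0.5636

0.5319

σ√T = 0.23·√0.75 = 0.1992
ln(S/K) + (r − q + σ²/2)T = ln(386/380) + (0.05 − 0.023 + 0.23²/2)·0.75 = 0.0157 + 0.0401 = 0.0558
d₁ = 0.0558 / 0.1992 = 0.2799 ≈ 0.28
d₂ = d₁ − σ√T = 0.2799 − 0.1992 = 0.0807 ≈ 0.08
Pr(exercise) under Q = N(d₂) = 0.5319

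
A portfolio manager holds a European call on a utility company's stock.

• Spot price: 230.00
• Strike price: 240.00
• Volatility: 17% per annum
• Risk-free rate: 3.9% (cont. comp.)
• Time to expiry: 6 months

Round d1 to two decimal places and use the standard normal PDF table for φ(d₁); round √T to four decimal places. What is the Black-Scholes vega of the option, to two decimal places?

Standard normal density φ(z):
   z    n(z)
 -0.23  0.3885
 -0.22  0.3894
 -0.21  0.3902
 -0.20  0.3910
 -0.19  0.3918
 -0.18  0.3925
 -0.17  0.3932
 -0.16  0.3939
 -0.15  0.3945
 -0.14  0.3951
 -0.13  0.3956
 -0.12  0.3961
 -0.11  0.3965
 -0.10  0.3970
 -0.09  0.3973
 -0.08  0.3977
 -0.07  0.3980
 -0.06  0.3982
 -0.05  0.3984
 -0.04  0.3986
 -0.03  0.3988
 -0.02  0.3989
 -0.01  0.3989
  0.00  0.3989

64.34

σ√T = 0.17 × 0.7071 = 0.1202
d₁ = [ln(230/240) + (0.039 + 0.17²/2)·0.5] / 0.1202 = [-0.0426 + 0.0267] / 0.1202 = -0.1317 → -0.13
√T = √0.5 = 0.7071
φ(d₁) = φ(-0.13) = 0.3956
vega = S·φ(d₁)·√T = 230·0.3956·0.7071 = 64.3376
(Call and put vega coincide under Black-Scholes.)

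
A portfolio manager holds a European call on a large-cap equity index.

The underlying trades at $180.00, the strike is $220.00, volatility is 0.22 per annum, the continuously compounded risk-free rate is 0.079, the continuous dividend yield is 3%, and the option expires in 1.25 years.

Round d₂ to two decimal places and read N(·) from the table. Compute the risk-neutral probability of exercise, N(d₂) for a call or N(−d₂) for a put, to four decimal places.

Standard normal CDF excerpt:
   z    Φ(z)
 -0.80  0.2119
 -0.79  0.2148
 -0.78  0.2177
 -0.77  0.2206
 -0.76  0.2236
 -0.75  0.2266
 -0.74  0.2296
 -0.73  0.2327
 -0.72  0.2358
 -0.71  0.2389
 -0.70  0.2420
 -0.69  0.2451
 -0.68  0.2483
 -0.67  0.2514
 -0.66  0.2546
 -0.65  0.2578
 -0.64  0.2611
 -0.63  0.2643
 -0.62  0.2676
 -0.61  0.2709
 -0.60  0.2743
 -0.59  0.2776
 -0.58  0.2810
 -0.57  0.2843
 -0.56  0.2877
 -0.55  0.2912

0.2451

σ√T = 0.22 × 1.1180 = 0.2460
d₁ = [ln(180/220) + (0.079 − 0.03 + 0.22²/2)·1.25] / 0.2460 = [-0.2007 + 0.0915] / 0.2460 = -0.4438 which rounds to -0.44
d₂ = d₁ − σ√T = -0.4438 − 0.2460 = -0.6898 which rounds to -0.69
Risk-neutral Pr[S_T > K] = N(d₂) = N(-0.69) = 0.2451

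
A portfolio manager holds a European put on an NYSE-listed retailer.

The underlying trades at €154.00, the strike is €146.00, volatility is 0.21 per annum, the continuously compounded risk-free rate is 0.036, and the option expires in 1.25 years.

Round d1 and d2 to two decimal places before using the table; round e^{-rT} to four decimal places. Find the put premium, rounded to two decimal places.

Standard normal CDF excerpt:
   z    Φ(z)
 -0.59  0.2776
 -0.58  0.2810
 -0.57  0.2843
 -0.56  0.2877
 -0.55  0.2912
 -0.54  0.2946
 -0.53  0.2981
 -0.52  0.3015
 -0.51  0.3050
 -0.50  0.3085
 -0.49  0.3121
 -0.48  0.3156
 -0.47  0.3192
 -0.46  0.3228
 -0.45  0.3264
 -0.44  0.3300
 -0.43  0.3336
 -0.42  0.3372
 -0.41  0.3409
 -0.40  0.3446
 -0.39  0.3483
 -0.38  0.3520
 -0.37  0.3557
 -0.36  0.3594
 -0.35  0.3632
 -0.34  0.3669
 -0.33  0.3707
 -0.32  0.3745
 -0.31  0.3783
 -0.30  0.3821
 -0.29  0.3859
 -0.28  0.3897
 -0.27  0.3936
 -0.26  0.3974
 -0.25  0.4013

€7.96

T = 1.25;  σ√T = 0.2348
d₁ = [ln(154/146) + (0.036 + 0.21²/2)·1.25] / 0.2348 = [0.0533 + 0.0726] / 0.2348 = 0.5363 ⇒ 0.54
d₂ = d₁ − σ√T = 0.5363 − 0.2348 = 0.3015 ⇒ 0.30
e^(−rT) = e^(−0.036·1.25) = 0.9560
N(−d₂) = N(-0.30) = 0.3821;  N(−d₁) = N(-0.54) = 0.2946
P = 146·0.9560·0.3821 − 154·0.2946 = 53.3320 − 45.3684 = 7.9636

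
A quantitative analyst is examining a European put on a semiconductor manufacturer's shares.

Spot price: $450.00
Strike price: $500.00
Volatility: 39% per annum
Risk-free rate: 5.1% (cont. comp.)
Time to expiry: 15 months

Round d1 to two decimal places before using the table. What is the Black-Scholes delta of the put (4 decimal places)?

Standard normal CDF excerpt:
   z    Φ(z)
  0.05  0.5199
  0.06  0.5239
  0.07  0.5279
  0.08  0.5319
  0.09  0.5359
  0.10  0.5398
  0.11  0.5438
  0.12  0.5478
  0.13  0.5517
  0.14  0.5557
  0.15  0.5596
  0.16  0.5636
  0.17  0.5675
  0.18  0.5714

-0.4522

σ√T = 0.39·√1.25 = 0.4360
d₁ = [ln(450/500) + (0.051 + ½·0.39²)·1.25] / (σ√T) = (-0.1054 + 0.1588) / 0.4360 = 0.1226 ⇒ 0.12
N(d₁) = N(0.12) = 0.5478
Δ_put = N(d₁) − 1 = 0.5478 − 1 = -0.4522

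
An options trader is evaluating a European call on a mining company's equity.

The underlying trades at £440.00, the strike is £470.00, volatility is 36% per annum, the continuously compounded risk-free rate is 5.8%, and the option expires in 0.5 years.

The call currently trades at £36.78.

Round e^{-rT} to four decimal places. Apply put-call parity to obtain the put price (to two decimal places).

£53.34

exp(−rT) = exp(−0.058·0.5) = 0.9714
Put-call parity: C − P = S − K·e^(−rT) = 440 − 470·0.9714 = 440 − 456.5580 = -16.5580
P = C − (C − P) = 36.78 − (-16.5580) = 53.3380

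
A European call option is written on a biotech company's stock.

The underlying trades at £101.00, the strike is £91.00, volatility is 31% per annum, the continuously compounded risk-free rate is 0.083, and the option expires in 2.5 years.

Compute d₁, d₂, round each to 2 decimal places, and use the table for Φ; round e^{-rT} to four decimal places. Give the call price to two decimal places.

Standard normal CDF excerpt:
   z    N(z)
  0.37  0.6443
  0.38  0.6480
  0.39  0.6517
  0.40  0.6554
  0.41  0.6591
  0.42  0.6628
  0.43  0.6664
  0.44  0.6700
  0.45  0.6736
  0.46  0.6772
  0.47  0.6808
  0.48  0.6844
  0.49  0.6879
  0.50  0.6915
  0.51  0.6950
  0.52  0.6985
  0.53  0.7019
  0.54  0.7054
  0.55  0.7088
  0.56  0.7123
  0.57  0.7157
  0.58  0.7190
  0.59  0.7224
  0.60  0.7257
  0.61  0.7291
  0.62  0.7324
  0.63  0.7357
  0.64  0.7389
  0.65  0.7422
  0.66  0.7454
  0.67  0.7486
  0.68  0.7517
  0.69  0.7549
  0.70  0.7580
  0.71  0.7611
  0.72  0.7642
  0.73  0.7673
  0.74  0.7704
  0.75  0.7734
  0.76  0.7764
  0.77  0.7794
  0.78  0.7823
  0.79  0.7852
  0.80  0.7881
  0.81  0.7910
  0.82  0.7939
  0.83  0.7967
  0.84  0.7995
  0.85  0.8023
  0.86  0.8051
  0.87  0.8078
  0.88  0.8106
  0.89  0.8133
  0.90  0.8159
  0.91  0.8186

T = 2.5;  σ√T = 0.4902
d₁ = [ln(101/91) + (0.083 + 0.31²/2)·2.5] / 0.4902 = [0.1043 + 0.3276] / 0.4902 = 0.8811 ⇒ 0.88
d₂ = d₁ − σ√T = 0.8811 − 0.4902 = 0.3910 ⇒ 0.39
e^(−rT) = e^(−0.083·2.5) = 0.8126
N(d₁) = N(0.88) = 0.8106;  N(d₂) = N(0.39) = 0.6517
C = 101·0.8106 − 91·0.8126·0.6517 = 81.8706 − 48.1910 = 33.6796

£33.68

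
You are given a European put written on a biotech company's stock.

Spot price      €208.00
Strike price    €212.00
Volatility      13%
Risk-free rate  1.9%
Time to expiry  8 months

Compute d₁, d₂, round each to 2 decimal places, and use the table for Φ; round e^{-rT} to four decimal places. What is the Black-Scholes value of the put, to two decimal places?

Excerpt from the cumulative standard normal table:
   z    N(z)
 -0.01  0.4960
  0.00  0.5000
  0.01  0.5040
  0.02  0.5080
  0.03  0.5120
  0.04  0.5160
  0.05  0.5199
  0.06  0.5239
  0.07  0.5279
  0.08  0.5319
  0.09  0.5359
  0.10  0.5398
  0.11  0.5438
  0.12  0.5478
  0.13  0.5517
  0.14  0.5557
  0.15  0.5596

T = 0.6667;  σ√T = 0.1061
d₁ = [ln(208/212) + (0.019 + ½·0.13²)·0.6667] / (σ√T) = (-0.0190 + 0.0183) / 0.1061 = -0.0070 ⇒ -0.01
d₂ = -0.0070 − 0.1061 = -0.1132 ⇒ -0.11
e^(−rT) = e^(−0.019·0.6667) = 0.9874
N(−d₂) = N(0.11) = 0.5438;  N(−d₁) = N(0.01) = 0.5040
P = 212·0.9874·0.5438 − 208·0.5040 = 113.8330 − 104.8320 = 9.0010

€9.00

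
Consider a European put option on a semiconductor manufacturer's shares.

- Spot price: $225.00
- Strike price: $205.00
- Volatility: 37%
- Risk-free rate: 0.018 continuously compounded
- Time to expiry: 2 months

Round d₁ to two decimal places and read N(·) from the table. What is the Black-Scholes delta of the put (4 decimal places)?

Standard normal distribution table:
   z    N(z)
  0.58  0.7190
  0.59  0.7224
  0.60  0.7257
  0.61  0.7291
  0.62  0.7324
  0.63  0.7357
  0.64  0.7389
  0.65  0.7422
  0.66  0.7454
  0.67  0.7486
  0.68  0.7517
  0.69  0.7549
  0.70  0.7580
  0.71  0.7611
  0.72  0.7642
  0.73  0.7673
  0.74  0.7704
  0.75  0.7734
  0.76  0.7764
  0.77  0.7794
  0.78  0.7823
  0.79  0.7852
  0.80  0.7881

T = 0.1667;  σ√T = 0.1511
d₁ = [ln(225/205) + (0.018 + 0.37²/2)·0.1667] / 0.1511 = [0.0931 + 0.0144] / 0.1511 = 0.7117 → 0.71
N(d₁) = N(0.71) = 0.7611
Δ_put = N(d₁) − 1 = 0.7611 − 1 = -0.2389

-0.2389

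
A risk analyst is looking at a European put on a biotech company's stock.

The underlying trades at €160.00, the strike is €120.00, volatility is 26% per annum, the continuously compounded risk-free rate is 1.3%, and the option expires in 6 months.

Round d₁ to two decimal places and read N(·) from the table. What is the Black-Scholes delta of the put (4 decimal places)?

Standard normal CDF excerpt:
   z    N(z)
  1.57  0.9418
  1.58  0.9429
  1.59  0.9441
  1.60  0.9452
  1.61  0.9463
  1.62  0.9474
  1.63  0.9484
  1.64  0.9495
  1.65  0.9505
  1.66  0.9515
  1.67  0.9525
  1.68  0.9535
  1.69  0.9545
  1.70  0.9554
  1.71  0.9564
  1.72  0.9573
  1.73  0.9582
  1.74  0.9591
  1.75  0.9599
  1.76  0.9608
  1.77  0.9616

σ√T = 0.26·√0.5 = 0.1838
d₁ = [ln(160/120) + (0.013 + 0.26²/2)·0.5] / 0.1838 = [0.2877 + 0.0234] / 0.1838 = 1.6921 → 1.69
N(d₁) = N(1.69) = 0.9545
Δ_put = N(d₁) − 1 = 0.9545 − 1 = -0.0455

-0.0455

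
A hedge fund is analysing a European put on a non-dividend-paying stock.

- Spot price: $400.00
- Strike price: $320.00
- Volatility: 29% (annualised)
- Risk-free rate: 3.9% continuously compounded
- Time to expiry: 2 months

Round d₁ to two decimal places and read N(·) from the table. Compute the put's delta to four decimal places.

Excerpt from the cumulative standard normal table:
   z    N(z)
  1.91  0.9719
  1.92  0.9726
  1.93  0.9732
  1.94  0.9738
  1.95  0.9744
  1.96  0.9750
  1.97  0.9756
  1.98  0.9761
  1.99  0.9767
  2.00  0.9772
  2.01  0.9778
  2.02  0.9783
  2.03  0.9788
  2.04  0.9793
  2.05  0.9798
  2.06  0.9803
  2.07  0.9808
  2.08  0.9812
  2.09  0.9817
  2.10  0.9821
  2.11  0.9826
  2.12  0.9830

σ√T = 0.29·√0.1667 = 0.1184
d₁ = [ln(400/320) + (0.039 + 0.29²/2)·0.1667] / 0.1184 = [0.2231 + 0.0135] / 0.1184 = 1.9989 which rounds to 2.00
N(d₁) = N(2.00) = 0.9772
Δ_put = N(d₁) − 1 = 0.9772 − 1 = -0.0228

-0.0228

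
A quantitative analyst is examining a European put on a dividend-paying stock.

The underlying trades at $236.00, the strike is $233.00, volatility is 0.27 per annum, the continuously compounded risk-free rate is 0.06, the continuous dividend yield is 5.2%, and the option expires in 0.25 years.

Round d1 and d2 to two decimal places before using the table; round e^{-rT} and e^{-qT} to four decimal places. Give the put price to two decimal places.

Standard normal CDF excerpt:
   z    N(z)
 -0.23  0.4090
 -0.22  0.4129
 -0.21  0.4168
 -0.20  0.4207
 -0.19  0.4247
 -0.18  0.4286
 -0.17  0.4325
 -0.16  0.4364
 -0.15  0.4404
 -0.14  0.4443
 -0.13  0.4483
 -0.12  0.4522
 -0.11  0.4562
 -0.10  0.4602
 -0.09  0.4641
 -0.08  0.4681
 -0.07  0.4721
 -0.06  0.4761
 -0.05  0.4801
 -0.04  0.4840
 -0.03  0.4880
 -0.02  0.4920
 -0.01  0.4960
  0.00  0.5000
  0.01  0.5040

σ√T = 0.27 × 0.5000 = 0.1350
d₁ = [ln(236/233) + (0.06 − 0.052 + 0.27²/2)·0.25] / 0.1350 = [0.0128 + 0.0111] / 0.1350 = 0.1771 ⇒ 0.18
d₂ = d₁ − σ√T = 0.1771 − 0.1350 = 0.0421 ⇒ 0.04
exp(−qT) = exp(−0.052·0.25) = 0.9871;  exp(−rT) = exp(−0.06·0.25) = 0.9851
P = 233·0.9851·N(-0.04) − 236·0.9871·N(-0.18) = 233·0.9851·0.4840 − 236·0.9871·0.4286 = 111.0917 − 99.8448 = 11.2469

$11.25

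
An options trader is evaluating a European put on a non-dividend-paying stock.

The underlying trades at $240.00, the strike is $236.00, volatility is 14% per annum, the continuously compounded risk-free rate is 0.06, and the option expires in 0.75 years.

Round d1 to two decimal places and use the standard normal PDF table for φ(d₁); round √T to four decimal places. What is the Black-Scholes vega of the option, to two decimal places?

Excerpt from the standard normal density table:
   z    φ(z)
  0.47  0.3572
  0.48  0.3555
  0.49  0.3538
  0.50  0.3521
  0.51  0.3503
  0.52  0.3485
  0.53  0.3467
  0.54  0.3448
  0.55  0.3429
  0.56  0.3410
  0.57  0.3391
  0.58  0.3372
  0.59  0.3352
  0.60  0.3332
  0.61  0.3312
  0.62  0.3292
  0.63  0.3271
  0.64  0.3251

σ√T = 0.14·√0.75 = 0.1212
d₁ = [ln(240/236) + (0.06 + 0.14²/2)·0.75] / 0.1212 = [0.0168 + 0.0524] / 0.1212 = 0.5704 → 0.57
√T = √0.75 = 0.8660
φ(d₁) = φ(0.57) = 0.3391
vega = S·φ(d₁)·√T = 240·0.3391·0.8660 = 70.4785

70.48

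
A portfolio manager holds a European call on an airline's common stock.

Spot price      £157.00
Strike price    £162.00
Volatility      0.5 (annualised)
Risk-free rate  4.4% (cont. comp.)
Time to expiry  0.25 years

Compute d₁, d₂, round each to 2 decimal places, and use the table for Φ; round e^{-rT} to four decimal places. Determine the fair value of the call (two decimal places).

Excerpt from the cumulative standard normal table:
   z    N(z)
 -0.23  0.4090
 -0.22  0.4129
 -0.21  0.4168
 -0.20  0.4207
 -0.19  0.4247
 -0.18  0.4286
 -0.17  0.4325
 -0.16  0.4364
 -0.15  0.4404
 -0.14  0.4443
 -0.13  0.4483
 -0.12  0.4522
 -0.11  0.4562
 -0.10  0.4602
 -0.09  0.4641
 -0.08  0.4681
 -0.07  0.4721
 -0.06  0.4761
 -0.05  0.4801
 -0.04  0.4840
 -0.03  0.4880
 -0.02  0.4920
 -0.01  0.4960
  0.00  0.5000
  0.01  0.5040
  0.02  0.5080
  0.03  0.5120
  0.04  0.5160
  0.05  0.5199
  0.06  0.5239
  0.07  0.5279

£14.23

T = 0.25;  σ√T = 0.2500
ln(S/K) + (r + σ²/2)T = ln(157/162) + (0.044 + 0.5²/2)·0.25 = -0.0314 + 0.0422 = 0.0109
d₁ = 0.0109 / 0.2500 = 0.0436 ≈ 0.04
d₂ = d₁ − σ√T = 0.0436 − 0.2500 = -0.2064 ≈ -0.21
exp(−rT) = exp(−0.044·0.25) = 0.9891
N(d₁) = N(0.04) = 0.5160;  N(d₂) = N(-0.21) = 0.4168
C = 157·0.5160 − 162·0.9891·0.4168 = 81.0120 − 66.7856 = 14.2264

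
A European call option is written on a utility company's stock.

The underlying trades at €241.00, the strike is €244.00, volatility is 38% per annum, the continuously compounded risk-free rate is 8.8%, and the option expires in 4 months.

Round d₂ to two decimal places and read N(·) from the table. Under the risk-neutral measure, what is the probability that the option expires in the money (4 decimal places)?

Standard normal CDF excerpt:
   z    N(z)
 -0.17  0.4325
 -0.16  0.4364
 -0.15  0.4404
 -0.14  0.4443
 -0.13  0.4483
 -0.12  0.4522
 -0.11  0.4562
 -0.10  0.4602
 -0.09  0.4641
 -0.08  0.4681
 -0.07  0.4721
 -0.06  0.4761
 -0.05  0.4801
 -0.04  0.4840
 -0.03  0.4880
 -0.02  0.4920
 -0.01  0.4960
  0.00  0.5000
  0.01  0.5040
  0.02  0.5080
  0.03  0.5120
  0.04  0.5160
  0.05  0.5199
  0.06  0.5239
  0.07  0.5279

0.4880

σ√T = 0.38 × 0.5774 = 0.2194
ln(S/K) + (r + σ²/2)T = ln(241/244) + (0.088 + 0.38²/2)·0.3333 = -0.0124 + 0.0534 = 0.0410
d₁ = 0.0410 / 0.2194 = 0.1870 → 0.19
d₂ = d₁ − σ√T = 0.1870 − 0.2194 = -0.0324 → -0.03
Risk-neutral Pr[S_T > K] = N(d₂) = N(-0.03) = 0.4880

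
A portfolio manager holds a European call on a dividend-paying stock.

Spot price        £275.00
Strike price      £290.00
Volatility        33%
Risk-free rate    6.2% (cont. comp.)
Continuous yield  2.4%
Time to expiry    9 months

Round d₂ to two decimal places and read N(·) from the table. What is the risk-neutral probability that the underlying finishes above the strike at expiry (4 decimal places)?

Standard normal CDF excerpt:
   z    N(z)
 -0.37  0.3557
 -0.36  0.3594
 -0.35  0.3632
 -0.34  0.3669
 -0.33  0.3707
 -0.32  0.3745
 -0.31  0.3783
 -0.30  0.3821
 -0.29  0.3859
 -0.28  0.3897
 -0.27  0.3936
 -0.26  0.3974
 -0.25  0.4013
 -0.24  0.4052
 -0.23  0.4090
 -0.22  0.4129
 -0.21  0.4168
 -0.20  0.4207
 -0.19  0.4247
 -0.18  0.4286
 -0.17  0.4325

σ√T = 0.33 × 0.8660 = 0.2858
d₁ = [ln(275/290) + (0.062 − 0.024 + 0.33²/2)·0.75] / 0.2858 = [-0.0531 + 0.0693] / 0.2858 = 0.0568 ≈ 0.06
d₂ = d₁ − σ√T = 0.0568 − 0.2858 = -0.2290 ≈ -0.23
Pr(exercise) under Q = N(d₂) = 0.4090

0.4090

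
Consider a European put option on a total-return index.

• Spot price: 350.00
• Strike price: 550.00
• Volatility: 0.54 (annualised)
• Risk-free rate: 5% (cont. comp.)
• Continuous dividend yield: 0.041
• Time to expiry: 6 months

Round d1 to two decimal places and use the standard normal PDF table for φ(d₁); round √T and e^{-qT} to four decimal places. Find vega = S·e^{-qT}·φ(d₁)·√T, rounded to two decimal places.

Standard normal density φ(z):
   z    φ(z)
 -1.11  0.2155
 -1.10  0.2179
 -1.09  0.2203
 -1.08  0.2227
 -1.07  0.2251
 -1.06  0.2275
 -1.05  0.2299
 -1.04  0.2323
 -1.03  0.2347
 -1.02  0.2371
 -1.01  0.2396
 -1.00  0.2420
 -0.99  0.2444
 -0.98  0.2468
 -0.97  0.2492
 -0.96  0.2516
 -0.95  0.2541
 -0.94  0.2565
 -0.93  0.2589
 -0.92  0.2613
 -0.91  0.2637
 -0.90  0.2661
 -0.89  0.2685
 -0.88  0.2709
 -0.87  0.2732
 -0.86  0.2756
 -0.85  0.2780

T = 0.5;  σ√T = 0.3818
ln(S/K) + (r − q + σ²/2)T = ln(350/550) + (0.05 − 0.041 + 0.54²/2)·0.5 = -0.4520 + 0.0774 = -0.3746
d₁ = -0.3746 / 0.3818 = -0.9810 → -0.98
√T = √0.5 = 0.7071
φ(d₁) = φ(-0.98) = 0.2468
exp(−qT) = exp(−0.041·0.5) = 0.9797
vega = S·exp(−qT)·φ(d₁)·√T = 350·0.9797·0.2468·0.7071 = 59.8394

59.84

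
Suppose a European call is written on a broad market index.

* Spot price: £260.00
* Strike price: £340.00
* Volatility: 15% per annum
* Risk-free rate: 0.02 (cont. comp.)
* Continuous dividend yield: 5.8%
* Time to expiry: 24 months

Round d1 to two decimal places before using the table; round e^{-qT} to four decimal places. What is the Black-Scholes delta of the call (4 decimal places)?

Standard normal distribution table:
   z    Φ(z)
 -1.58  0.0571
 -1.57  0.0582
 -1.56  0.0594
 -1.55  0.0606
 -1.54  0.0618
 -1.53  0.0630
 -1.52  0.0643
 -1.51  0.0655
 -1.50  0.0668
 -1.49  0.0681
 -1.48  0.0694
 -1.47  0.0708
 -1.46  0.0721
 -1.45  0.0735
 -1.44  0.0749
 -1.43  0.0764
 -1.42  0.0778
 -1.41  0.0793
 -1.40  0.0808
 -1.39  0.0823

0.0573

σ√T = 0.15 × 1.4142 = 0.2121
d₁ = [ln(260/340) + (0.02 − 0.058 + 0.15²/2)·2] / 0.2121 = [-0.2683 − 0.0535] / 0.2121 = -1.5168 which rounds to -1.52
N(d₁) = N(-1.52) = 0.0643
Δ_call = exp(−qT)·N(d₁) = 0.8905·0.0643 = 0.0573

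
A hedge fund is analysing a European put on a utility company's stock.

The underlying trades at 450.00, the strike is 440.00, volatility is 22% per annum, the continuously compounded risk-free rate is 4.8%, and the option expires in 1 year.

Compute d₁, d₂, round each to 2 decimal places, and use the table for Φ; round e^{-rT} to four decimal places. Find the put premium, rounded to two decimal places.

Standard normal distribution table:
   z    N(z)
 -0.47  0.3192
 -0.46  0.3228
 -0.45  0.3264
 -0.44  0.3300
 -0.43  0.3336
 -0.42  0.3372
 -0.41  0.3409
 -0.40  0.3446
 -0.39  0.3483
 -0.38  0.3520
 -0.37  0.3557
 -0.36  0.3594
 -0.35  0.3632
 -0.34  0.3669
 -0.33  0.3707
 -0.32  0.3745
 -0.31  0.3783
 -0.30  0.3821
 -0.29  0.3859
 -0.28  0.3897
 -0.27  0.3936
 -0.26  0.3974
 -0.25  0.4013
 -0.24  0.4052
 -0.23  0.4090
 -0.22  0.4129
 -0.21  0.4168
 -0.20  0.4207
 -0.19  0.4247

σ√T = 0.22 × 1.0000 = 0.2200
d₁ = [ln(450/440) + (0.048 + 0.22²/2)·1] / 0.2200 = [0.0225 + 0.0722] / 0.2200 = 0.4303 ⇒ 0.43
d₂ = d₁ − σ√T = 0.4303 − 0.2200 = 0.2103 ⇒ 0.21
e^(−rT) = e^(−0.048·1) = 0.9531
N(−d₂) = N(-0.21) = 0.4168;  N(−d₁) = N(-0.43) = 0.3336
P = 440·0.9531·0.4168 − 450·0.3336 = 174.7909 − 150.1200 = 24.6709

24.67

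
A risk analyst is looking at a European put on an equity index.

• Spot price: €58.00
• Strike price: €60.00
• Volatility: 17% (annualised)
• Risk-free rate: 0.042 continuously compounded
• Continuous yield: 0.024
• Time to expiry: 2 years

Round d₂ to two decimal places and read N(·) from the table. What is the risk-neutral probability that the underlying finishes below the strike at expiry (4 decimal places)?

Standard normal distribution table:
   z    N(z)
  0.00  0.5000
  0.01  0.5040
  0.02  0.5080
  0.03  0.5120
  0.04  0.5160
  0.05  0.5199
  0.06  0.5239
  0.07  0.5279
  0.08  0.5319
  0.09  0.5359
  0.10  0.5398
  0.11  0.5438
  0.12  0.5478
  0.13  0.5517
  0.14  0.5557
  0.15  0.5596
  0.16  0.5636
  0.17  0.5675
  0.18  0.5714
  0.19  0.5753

0.5438

σ√T = 0.17 × 1.4142 = 0.2404
d₁ = [ln(58/60) + (0.042 − 0.024 + 0.17²/2)·2] / 0.2404 = [-0.0339 + 0.0649] / 0.2404 = 0.1289 ≈ 0.13
d₂ = d₁ − σ√T = 0.1289 − 0.2404 = -0.1115 ≈ -0.11
Pr(exercise) under Q = N(−d₂) = N(0.11) = 0.5438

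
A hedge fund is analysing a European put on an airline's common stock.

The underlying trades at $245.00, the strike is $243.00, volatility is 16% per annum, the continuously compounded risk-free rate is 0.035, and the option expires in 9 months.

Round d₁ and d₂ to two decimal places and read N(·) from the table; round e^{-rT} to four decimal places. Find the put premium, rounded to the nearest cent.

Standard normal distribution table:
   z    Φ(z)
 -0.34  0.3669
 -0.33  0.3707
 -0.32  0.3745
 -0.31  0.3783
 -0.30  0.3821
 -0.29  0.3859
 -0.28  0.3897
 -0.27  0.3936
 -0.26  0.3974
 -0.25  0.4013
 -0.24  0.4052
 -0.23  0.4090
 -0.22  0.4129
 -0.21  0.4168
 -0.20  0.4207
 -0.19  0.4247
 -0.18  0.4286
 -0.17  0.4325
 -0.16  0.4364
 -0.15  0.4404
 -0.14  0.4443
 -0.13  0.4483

σ√T = 0.16 × 0.8660 = 0.1386
d₁ = [ln(245/243) + (0.035 + ½·0.16²)·0.75] / (σ√T) = (0.0082 + 0.0358) / 0.1386 = 0.3179 → 0.32
d₂ = 0.3179 − 0.1386 = 0.1793 → 0.18
e^(−rT) = e^(−0.035·0.75) = 0.9741
N(−d₂) = N(-0.18) = 0.4286;  N(−d₁) = N(-0.32) = 0.3745
P = 243·0.9741·0.4286 − 245·0.3745 = 101.4523 − 91.7525 = 9.6998

$9.70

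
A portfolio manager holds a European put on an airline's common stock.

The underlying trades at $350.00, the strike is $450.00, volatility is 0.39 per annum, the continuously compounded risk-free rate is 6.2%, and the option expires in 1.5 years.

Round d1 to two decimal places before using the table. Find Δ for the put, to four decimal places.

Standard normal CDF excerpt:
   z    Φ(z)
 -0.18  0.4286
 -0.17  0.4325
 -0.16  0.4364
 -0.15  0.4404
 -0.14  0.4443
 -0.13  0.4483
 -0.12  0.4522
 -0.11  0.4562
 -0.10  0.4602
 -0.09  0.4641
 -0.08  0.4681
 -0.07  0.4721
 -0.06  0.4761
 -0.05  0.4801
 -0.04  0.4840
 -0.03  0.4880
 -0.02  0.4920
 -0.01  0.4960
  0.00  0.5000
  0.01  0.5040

-0.5359

σ√T = 0.39 × 1.2247 = 0.4777
d₁ = [ln(350/450) + (0.062 + 0.39²/2)·1.5] / 0.4777 = [-0.2513 + 0.2071] / 0.4777 = -0.0926 ≈ -0.09
N(d₁) = N(-0.09) = 0.4641
Δ_put = N(d₁) − 1 = 0.4641 − 1 = -0.5359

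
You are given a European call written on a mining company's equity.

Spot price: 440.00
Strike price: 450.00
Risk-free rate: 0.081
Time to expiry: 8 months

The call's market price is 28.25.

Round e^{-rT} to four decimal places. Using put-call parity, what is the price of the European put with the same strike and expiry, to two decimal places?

14.58

exp(−rT) = exp(−0.081·0.6667) = 0.9474
Put-call parity: C − P = S − K·e^(−rT) = 440 − 450·0.9474 = 440 − 426.3300 = 13.6700
P = C − (C − P) = 28.25 − (13.6700) = 14.5800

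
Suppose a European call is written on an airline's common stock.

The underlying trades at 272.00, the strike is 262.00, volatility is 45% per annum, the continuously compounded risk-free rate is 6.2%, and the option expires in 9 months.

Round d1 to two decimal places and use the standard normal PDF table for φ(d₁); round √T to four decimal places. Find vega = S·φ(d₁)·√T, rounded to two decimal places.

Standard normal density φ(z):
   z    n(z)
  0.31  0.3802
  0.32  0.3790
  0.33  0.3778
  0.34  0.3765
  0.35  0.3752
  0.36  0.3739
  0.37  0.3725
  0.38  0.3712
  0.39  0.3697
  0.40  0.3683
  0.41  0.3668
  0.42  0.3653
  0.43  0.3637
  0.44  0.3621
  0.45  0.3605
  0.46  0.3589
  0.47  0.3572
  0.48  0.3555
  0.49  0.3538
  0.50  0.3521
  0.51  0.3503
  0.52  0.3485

T = 0.75;  σ√T = 0.3897
d₁ = [ln(272/262) + (0.062 + 0.45²/2)·0.75] / 0.3897 = [0.0375 + 0.1224] / 0.3897 = 0.4103 ⇒ 0.41
√T = √0.75 = 0.8660
φ(d₁) = φ(0.41) = 0.3668
vega = S·φ(d₁)·√T = 272·0.3668·0.8660 = 86.4005
(The put has the same vega.)

86.40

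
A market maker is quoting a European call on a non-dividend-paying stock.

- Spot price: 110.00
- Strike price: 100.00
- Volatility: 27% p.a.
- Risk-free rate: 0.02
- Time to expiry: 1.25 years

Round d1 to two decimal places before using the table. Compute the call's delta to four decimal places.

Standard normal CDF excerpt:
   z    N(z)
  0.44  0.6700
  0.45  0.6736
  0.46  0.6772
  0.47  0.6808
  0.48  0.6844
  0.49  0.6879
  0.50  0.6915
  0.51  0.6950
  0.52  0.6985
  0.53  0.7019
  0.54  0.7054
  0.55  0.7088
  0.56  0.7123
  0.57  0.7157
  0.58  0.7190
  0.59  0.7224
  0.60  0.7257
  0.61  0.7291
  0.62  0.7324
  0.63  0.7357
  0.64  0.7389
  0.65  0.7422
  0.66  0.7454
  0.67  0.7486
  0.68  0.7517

0.7088

T = 1.25;  σ√T = 0.3019
d₁ = [ln(110/100) + (0.02 + ½·0.27²)·1.25] / (σ√T) = (0.0953 + 0.0706) / 0.3019 = 0.5495 ⇒ 0.55
N(d₁) = N(0.55) = 0.7088
Δ_call = N(d₁) = 0.7088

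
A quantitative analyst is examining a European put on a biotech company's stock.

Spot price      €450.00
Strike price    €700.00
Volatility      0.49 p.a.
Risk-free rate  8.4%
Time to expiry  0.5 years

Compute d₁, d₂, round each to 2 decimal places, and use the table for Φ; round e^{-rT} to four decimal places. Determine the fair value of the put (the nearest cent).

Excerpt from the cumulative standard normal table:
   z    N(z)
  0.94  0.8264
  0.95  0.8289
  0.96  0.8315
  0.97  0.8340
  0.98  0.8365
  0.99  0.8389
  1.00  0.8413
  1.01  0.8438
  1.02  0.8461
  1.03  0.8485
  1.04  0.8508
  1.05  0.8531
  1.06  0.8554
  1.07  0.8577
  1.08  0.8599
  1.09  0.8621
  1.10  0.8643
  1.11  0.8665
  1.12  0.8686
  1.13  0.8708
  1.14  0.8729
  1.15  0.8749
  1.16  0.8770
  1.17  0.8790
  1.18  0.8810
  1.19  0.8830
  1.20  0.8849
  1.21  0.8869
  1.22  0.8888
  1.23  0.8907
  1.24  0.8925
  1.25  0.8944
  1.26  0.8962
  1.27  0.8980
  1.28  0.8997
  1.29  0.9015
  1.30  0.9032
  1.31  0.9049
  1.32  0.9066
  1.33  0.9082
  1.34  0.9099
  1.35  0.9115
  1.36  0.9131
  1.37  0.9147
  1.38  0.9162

T = 0.5;  σ√T = 0.3465
ln(S/K) + (r + σ²/2)T = ln(450/700) + (0.084 + 0.49²/2)·0.5 = -0.4418 + 0.1020 = -0.3398
d₁ = -0.3398 / 0.3465 = -0.9807 which rounds to -0.98
d₂ = d₁ − σ√T = -0.9807 − 0.3465 = -1.3272 which rounds to -1.33
exp(−rT) = exp(−0.084·0.5) = 0.9589
P = 700·0.9589·N(1.33) − 450·N(0.98) = 700·0.9589·0.9082 − 450·0.8365 = 609.6111 − 376.4250 = 233.1861

€233.19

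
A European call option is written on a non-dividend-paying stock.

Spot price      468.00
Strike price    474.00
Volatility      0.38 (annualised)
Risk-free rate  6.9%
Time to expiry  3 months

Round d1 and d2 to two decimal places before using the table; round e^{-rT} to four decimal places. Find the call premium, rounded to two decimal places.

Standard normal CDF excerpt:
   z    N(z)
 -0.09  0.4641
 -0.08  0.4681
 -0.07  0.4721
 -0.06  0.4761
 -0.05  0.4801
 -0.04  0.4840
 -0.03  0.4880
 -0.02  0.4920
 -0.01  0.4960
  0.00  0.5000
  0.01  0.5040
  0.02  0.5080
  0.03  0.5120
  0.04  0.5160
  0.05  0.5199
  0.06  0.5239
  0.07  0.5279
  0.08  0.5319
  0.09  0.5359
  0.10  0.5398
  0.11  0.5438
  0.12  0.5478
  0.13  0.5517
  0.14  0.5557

36.42

σ√T = 0.38 × 0.5000 = 0.1900
d₁ = [ln(468/474) + (0.069 + 0.38²/2)·0.25] / 0.1900 = [-0.0127 + 0.0353] / 0.1900 = 0.1187 ⇒ 0.12
d₂ = d₁ − σ√T = 0.1187 − 0.1900 = -0.0713 ⇒ -0.07
exp(−rT) = exp(−0.069·0.25) = 0.9829
N(d₁) = N(0.12) = 0.5478;  N(d₂) = N(-0.07) = 0.4721
C = 468·0.5478 − 474·0.9829·0.4721 = 256.3704 − 219.9488 = 36.4216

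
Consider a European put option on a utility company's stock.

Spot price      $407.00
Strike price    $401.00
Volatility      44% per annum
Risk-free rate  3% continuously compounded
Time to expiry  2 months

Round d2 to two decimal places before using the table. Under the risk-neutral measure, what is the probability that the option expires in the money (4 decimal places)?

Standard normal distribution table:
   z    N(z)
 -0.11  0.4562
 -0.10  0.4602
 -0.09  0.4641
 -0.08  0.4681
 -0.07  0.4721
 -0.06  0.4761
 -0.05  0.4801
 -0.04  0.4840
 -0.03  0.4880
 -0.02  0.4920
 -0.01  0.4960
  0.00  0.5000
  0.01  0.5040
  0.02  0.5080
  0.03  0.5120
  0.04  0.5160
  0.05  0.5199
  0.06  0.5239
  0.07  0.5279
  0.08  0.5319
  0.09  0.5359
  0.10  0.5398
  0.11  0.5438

0.4920

T = 0.1667;  σ√T = 0.1796
d₁ = [ln(407/401) + (0.03 + 0.44²/2)·0.1667] / 0.1796 = [0.0149 + 0.0211] / 0.1796 = 0.2003 ⇒ 0.20
d₂ = d₁ − σ√T = 0.2003 − 0.1796 = 0.0207 ⇒ 0.02
Pr(exercise) under Q = N(−d₂) = N(-0.02) = 0.4920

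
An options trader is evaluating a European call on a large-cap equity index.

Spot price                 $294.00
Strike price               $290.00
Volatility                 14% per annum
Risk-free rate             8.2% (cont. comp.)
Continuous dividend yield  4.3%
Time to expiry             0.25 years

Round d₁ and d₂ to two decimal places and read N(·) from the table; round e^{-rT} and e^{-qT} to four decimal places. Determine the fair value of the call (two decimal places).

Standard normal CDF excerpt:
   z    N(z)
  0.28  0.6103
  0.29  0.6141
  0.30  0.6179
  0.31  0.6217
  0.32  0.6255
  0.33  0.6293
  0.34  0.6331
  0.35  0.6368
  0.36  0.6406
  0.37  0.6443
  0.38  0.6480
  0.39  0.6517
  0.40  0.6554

$11.84

T = 0.25;  σ√T = 0.0700
d₁ = [ln(294/290) + (0.082 − 0.043 + ½·0.14²)·0.25] / (σ√T) = (0.0137 + 0.0122) / 0.0700 = 0.3700 ≈ 0.37
d₂ = 0.3700 − 0.0700 = 0.3000 ≈ 0.30
exp(−qT) = exp(−0.043·0.25) = 0.9893;  exp(−rT) = exp(−0.082·0.25) = 0.9797
N(d₁) = N(0.37) = 0.6443;  N(d₂) = N(0.30) = 0.6179
C = 294·0.9893·0.6443 − 290·0.9797·0.6179 = 187.3974 − 175.5534 = 11.8439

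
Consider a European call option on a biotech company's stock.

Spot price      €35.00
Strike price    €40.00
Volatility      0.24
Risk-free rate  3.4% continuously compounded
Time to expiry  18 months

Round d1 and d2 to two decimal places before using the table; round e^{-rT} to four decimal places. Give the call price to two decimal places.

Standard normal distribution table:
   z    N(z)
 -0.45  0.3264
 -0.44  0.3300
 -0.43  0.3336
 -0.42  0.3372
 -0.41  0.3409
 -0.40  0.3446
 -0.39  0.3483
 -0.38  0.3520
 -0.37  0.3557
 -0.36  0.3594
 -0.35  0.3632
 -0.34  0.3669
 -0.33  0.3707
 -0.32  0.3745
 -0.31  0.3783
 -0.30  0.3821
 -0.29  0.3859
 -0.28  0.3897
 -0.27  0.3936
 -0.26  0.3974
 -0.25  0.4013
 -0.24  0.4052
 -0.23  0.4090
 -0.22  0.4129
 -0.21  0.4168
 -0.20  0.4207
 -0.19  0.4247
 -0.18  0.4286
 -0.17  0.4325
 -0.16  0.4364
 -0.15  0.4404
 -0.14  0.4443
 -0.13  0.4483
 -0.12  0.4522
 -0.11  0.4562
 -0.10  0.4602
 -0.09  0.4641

σ√T = 0.24·√1.5 = 0.2939
ln(S/K) + (r + σ²/2)T = ln(35/40) + (0.034 + 0.24²/2)·1.5 = -0.1335 + 0.0942 = -0.0393
d₁ = -0.0393 / 0.2939 = -0.1338 ⇒ -0.13
d₂ = d₁ − σ√T = -0.1338 − 0.2939 = -0.4277 ⇒ -0.43
e^(−rT) = e^(−0.034·1.5) = 0.9503
N(d₁) = N(-0.13) = 0.4483;  N(d₂) = N(-0.43) = 0.3336
C = 35·0.4483 − 40·0.9503·0.3336 = 15.6905 − 12.6808 = 3.0097

€3.01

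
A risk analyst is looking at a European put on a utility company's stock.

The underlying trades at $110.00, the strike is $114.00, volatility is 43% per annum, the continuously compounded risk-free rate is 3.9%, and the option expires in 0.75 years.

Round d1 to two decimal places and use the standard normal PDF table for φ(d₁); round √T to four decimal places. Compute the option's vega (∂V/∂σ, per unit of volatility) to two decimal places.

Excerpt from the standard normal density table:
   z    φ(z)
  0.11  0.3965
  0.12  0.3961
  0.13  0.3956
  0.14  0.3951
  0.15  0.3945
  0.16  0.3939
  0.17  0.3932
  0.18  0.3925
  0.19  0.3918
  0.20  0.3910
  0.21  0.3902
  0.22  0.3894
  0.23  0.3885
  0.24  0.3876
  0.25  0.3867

37.46

σ√T = 0.43 × 0.8660 = 0.3724
d₁ = [ln(110/114) + (0.039 + 0.43²/2)·0.75] / 0.3724 = [-0.0357 + 0.0986] / 0.3724 = 0.1688 ⇒ 0.17
√T = √0.75 = 0.8660
φ(d₁) = φ(0.17) = 0.3932
vega = S·φ(d₁)·√T = 110·0.3932·0.8660 = 37.4562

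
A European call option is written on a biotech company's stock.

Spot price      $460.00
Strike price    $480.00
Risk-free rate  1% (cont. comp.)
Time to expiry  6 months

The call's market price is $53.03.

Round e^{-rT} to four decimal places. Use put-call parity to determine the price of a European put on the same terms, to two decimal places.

$70.63

e^(−rT) = e^(−0.01·0.5) = 0.9950
Put-call parity: C − P = S − K·e^(−rT) = 460 − 480·0.9950 = 460 − 477.6000 = -17.6000
P = C − (C − P) = 53.03 − (-17.6000) = 70.6300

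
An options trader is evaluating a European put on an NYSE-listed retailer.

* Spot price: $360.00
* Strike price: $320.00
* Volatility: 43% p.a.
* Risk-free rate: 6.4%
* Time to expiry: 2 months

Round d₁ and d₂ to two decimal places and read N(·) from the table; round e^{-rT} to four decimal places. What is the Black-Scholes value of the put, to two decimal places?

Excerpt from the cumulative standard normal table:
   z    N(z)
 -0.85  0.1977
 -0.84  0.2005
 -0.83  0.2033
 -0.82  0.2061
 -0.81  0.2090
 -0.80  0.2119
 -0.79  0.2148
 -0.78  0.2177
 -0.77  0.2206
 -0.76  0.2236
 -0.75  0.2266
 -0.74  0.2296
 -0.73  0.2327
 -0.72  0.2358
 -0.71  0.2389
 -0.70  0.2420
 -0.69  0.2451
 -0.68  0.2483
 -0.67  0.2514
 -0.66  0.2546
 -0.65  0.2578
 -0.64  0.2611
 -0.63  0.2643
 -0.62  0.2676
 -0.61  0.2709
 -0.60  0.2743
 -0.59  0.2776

σ√T = 0.43·√0.1667 = 0.1755
d₁ = [ln(360/320) + (0.064 + 0.43²/2)·0.1667] / 0.1755 = [0.1178 + 0.0261] / 0.1755 = 0.8195 ≈ 0.82
d₂ = d₁ − σ√T = 0.8195 − 0.1755 = 0.6439 ≈ 0.64
e^(−rT) = e^(−0.064·0.1667) = 0.9894
P = 320·0.9894·N(-0.64) − 360·N(-0.82) = 320·0.9894·0.2611 − 360·0.2061 = 82.6663 − 74.1960 = 8.4703

$8.47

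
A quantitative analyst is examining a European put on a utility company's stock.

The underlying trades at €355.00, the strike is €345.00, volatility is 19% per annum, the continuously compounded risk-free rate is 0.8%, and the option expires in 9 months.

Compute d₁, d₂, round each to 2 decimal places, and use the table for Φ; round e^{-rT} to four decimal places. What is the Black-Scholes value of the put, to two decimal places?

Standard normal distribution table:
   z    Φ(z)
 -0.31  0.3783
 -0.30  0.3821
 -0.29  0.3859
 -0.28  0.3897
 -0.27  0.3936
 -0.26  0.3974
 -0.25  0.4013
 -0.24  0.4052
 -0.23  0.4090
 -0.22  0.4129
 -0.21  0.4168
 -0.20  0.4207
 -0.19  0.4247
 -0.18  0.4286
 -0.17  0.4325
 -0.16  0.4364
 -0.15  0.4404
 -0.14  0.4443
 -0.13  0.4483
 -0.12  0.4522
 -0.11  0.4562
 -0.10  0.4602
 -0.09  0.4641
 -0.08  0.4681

€16.74

σ√T = 0.19·√0.75 = 0.1645
d₁ = [ln(355/345) + (0.008 + 0.19²/2)·0.75] / 0.1645 = [0.0286 + 0.0195] / 0.1645 = 0.2924 ⇒ 0.29
d₂ = d₁ − σ√T = 0.2924 − 0.1645 = 0.1278 ⇒ 0.13
exp(−rT) = exp(−0.008·0.75) = 0.9940
N(−d₂) = N(-0.13) = 0.4483;  N(−d₁) = N(-0.29) = 0.3859
P = 345·0.9940·0.4483 − 355·0.3859 = 153.7355 − 136.9945 = 16.7410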